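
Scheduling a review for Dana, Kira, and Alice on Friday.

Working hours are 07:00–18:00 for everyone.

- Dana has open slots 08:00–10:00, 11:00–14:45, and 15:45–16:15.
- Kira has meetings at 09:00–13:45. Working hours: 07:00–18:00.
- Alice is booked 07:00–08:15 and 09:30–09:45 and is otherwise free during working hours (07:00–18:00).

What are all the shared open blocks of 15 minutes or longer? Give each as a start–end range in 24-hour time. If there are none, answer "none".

Kira free within 07:00–18:00: 07:00–09:00, 13:45–18:00.
Alice free within 07:00–18:00: 08:15–09:30, 09:45–18:00.
Dana ∩ Kira: 08:00–09:00, 13:45–14:45, 15:45–16:15.
Dana ∩ Kira ∩ Alice: 08:15–09:00, 13:45–14:45, 15:45–16:15.
Windows ≥ 15 min: 08:15–09:00, 13:45–14:45, 15:45–16:15.

08:15–09:00, 13:45–14:45, 15:45–16:15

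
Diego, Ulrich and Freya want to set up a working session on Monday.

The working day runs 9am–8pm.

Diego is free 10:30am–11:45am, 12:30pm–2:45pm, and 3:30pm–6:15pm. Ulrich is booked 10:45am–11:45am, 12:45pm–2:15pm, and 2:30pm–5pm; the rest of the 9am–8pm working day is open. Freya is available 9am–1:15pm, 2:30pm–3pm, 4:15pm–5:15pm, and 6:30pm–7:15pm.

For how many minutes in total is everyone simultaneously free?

Ulrich free within 09:00–20:00: 09:00–10:45, 11:45–12:45, 14:15–14:30, 17:00–20:00.
Diego ∩ Ulrich: 10:30–10:45, 12:30–12:45, 14:15–14:30, 17:00–18:15.
Diego ∩ Ulrich ∩ Freya: 10:30–10:45, 12:30–12:45, 17:00–17:15.
Total common minutes: 15 + 15 + 15 = 45.

45 minutes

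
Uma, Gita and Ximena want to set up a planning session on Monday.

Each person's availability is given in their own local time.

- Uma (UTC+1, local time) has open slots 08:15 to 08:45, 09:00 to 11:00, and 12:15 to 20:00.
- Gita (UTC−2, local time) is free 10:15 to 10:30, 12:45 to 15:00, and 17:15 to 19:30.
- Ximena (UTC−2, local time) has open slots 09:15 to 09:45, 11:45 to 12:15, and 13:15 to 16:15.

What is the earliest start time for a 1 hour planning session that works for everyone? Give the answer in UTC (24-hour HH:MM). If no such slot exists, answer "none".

Uma → UTC: 07:15–07:45, 08:00–10:00, 11:15–19:00.
Gita → UTC: 12:15–12:30, 14:45–17:00, 19:15–21:30.
Ximena → UTC: 11:15–11:45, 13:45–14:15, 15:15–18:15.
Uma ∩ Gita: 12:15–12:30, 14:45–17:00.
Uma ∩ Gita ∩ Ximena: 15:15–17:00.
Windows ≥ 60 min: 15:15–17:00.
Earliest such window starts at 15:15.

15:15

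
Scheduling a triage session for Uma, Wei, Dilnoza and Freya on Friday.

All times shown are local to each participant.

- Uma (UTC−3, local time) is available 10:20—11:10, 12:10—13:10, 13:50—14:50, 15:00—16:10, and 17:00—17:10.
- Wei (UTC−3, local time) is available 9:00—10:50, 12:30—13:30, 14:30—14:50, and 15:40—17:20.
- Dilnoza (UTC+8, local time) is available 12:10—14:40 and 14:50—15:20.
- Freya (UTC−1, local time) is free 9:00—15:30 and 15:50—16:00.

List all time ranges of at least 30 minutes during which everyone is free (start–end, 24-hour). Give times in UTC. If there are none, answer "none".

Uma → UTC: 13:20–14:10, 15:10–16:10, 16:50–17:50, 18:00–19:10, 20:00–20:10.
Wei → UTC: 12:00–13:50, 15:30–16:30, 17:30–17:50, 18:40–20:20.
Dilnoza → UTC: 04:10–06:40, 06:50–07:20.
Freya → UTC: 10:00–16:30, 16:50–17:00.
Uma ∩ Wei: 13:20–13:50, 15:30–16:10, 17:30–17:50, 18:40–19:10, 20:00–20:10.
Uma ∩ Wei ∩ Dilnoza: (none).
Uma ∩ Wei ∩ Dilnoza ∩ Freya: (none).
Windows ≥ 30 min: (none).

none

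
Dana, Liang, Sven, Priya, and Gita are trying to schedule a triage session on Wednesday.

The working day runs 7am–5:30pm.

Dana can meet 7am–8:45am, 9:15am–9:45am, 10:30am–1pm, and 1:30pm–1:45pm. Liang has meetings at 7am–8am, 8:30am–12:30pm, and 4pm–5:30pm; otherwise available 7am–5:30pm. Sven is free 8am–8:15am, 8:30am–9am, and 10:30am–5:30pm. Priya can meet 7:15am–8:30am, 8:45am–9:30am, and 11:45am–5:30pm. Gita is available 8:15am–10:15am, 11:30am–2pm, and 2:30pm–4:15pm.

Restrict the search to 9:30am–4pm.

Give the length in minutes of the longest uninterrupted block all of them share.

Liang free within 07:00–17:30: 08:00–08:30, 12:30–16:00.
Dana ∩ Liang: 08:00–08:30, 12:30–13:00, 13:30–13:45.
Dana ∩ Liang ∩ Sven: 08:00–08:15, 12:30–13:00, 13:30–13:45.
Dana ∩ Liang ∩ Sven ∩ Priya: 08:00–08:15, 12:30–13:00, 13:30–13:45.
Dana ∩ Liang ∩ Sven ∩ Priya ∩ Gita: 12:30–13:00, 13:30–13:45.
Restricted to 09:30–16:00: 12:30–13:00, 13:30–13:45.
Common window lengths: 30, 15 min; longest is 30.

30 minutes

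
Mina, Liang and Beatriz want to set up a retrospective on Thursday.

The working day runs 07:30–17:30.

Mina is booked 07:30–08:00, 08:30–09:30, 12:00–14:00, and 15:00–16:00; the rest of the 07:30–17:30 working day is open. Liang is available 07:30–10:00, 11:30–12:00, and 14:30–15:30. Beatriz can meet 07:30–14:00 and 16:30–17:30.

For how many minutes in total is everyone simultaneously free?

Mina free within 07:30–17:30: 08:00–08:30, 09:30–12:00, 14:00–15:00, 16:00–17:30.
Mina ∩ Liang: 08:00–08:30, 09:30–10:00, 11:30–12:00, 14:30–15:00.
Mina ∩ Liang ∩ Beatriz: 08:00–08:30, 09:30–10:00, 11:30–12:00.
Total common minutes: 30 + 30 + 30 = 90.

90 minutes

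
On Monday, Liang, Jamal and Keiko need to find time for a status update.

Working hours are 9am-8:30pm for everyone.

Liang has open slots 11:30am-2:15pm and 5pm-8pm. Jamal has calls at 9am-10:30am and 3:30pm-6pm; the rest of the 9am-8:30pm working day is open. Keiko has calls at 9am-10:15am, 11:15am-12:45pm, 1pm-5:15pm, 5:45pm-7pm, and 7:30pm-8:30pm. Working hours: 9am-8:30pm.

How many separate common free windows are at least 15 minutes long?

Jamal free within 09:00–20:30: 10:30–15:30, 18:00–20:30.
Keiko free within 09:00–20:30: 10:15–11:15, 12:45–13:00, 17:15–17:45, 19:00–19:30.
Liang ∩ Jamal: 11:30–14:15, 18:00–20:00.
Liang ∩ Jamal ∩ Keiko: 12:45–13:00, 19:00–19:30.
Windows ≥ 15 min: 12:45–13:00, 19:00–19:30.
That's 2 windows.

2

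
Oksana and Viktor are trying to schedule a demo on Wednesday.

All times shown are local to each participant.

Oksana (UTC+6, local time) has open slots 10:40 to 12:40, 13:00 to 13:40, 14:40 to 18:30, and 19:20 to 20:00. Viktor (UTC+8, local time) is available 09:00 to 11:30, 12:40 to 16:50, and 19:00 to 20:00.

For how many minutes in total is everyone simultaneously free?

230 minutes

Oksana → UTC: 04:40–06:40, 07:00–07:40, 08:40–12:30, 13:20–14:00.
Viktor → UTC: 01:00–03:30, 04:40–08:50, 11:00–12:00.
Oksana ∩ Viktor: 04:40–06:40, 07:00–07:40, 08:40–08:50, 11:00–12:00.
Total common minutes: 120 + 40 + 10 + 60 = 230.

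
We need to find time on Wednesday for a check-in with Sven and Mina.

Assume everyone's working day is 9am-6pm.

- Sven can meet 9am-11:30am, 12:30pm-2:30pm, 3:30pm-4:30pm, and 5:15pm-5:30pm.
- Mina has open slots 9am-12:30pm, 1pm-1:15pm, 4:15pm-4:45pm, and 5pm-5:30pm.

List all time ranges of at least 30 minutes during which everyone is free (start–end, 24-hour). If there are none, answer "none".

Sven ∩ Mina: 09:00–11:30, 13:00–13:15, 16:15–16:30, 17:15–17:30.
Windows ≥ 30 min: 09:00–11:30.

09:00–11:30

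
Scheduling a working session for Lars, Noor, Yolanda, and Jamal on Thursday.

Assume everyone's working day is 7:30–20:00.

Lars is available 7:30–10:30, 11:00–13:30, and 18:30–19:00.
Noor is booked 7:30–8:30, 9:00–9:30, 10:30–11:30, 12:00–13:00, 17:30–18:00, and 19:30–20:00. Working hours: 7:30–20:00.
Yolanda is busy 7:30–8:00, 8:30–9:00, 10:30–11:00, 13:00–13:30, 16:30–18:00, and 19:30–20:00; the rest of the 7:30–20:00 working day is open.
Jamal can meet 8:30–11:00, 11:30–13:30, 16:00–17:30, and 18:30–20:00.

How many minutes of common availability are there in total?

Noor free within 07:30–20:00: 08:30–09:00, 09:30–10:30, 11:30–12:00, 13:00–17:30, 18:00–19:30.
Yolanda free within 07:30–20:00: 08:00–08:30, 09:00–10:30, 11:00–13:00, 13:30–16:30, 18:00–19:30.
Lars ∩ Noor: 08:30–09:00, 09:30–10:30, 11:30–12:00, 13:00–13:30, 18:30–19:00.
Lars ∩ Noor ∩ Yolanda: 09:30–10:30, 11:30–12:00, 18:30–19:00.
Lars ∩ Noor ∩ Yolanda ∩ Jamal: 09:30–10:30, 11:30–12:00, 18:30–19:00.
Total common minutes: 60 + 30 + 30 = 120.

120 minutes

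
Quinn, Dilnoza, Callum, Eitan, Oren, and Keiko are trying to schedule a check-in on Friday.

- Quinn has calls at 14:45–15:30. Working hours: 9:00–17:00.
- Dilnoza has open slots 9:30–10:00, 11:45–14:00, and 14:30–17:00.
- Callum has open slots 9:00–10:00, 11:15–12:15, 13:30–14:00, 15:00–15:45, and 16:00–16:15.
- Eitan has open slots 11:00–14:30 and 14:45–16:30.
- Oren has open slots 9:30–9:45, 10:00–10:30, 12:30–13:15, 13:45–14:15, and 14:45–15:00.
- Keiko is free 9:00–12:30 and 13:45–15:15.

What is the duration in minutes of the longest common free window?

Quinn free within 09:00–17:00: 09:00–14:45, 15:30–17:00.
Quinn ∩ Dilnoza: 09:30–10:00, 11:45–14:00, 14:30–14:45, 15:30–17:00.
Quinn ∩ Dilnoza ∩ Callum: 09:30–10:00, 11:45–12:15, 13:30–14:00, 15:30–15:45, 16:00–16:15.
Quinn ∩ Dilnoza ∩ Callum ∩ Eitan: 11:45–12:15, 13:30–14:00, 15:30–15:45, 16:00–16:15.
Quinn ∩ Dilnoza ∩ Callum ∩ Eitan ∩ Oren: 13:45–14:00.
Quinn ∩ Dilnoza ∩ Callum ∩ Eitan ∩ Oren ∩ Keiko: 13:45–14:00.
Single common window of 15 minutes.

15 minutes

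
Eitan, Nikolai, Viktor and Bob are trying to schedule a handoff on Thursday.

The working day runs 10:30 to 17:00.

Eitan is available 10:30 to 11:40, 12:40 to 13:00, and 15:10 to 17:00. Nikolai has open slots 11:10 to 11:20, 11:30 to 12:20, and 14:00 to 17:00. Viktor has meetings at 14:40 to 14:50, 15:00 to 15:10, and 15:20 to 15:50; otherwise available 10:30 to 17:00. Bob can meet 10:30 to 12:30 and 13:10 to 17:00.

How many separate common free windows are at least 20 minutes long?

1

Viktor free within 10:30–17:00: 10:30–14:40, 14:50–15:00, 15:10–15:20, 15:50–17:00.
Eitan ∩ Nikolai: 11:10–11:20, 11:30–11:40, 15:10–17:00.
Eitan ∩ Nikolai ∩ Viktor: 11:10–11:20, 11:30–11:40, 15:10–15:20, 15:50–17:00.
Eitan ∩ Nikolai ∩ Viktor ∩ Bob: 11:10–11:20, 11:30–11:40, 15:10–15:20, 15:50–17:00.
Windows ≥ 20 min: 15:50–17:00.
That's 1 window.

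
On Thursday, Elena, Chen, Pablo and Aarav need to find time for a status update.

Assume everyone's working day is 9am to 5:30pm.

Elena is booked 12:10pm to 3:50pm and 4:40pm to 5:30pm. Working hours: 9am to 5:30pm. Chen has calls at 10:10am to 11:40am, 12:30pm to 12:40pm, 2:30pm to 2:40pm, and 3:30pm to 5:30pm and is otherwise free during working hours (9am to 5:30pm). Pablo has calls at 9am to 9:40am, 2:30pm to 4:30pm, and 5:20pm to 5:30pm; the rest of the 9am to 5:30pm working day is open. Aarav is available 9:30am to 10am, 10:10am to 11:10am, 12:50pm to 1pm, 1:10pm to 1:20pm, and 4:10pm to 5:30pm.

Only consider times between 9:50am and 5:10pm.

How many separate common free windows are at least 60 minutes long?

Elena free within 09:00–17:30: 09:00–12:10, 15:50–16:40.
Chen free within 09:00–17:30: 09:00–10:10, 11:40–12:30, 12:40–14:30, 14:40–15:30.
Pablo free within 09:00–17:30: 09:40–14:30, 16:30–17:20.
Elena ∩ Chen: 09:00–10:10, 11:40–12:10.
Elena ∩ Chen ∩ Pablo: 09:40–10:10, 11:40–12:10.
Elena ∩ Chen ∩ Pablo ∩ Aarav: 09:40–10:00.
Restricted to 09:50–17:10: 09:50–10:00.
Windows ≥ 60 min: (none).
That's 0 windows.

0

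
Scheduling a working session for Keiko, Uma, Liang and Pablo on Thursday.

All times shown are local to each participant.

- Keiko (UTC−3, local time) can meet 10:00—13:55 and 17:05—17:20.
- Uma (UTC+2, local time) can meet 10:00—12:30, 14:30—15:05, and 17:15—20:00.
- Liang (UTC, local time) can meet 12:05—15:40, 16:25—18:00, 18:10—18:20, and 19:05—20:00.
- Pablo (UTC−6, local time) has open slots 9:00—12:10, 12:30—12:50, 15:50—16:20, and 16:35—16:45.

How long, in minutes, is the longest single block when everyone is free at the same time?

30 minutes

Keiko → UTC: 13:00–16:55, 20:05–20:20.
Uma → UTC: 08:00–10:30, 12:30–13:05, 15:15–18:00.
Liang → UTC: 12:05–15:40, 16:25–18:00, 18:10–18:20, 19:05–20:00.
Pablo → UTC: 15:00–18:10, 18:30–18:50, 21:50–22:20, 22:35–22:45.
Keiko ∩ Uma: 13:00–13:05, 15:15–16:55.
Keiko ∩ Uma ∩ Liang: 13:00–13:05, 15:15–15:40, 16:25–16:55.
Keiko ∩ Uma ∩ Liang ∩ Pablo: 15:15–15:40, 16:25–16:55.
Common window lengths: 25, 30 min; longest is 30.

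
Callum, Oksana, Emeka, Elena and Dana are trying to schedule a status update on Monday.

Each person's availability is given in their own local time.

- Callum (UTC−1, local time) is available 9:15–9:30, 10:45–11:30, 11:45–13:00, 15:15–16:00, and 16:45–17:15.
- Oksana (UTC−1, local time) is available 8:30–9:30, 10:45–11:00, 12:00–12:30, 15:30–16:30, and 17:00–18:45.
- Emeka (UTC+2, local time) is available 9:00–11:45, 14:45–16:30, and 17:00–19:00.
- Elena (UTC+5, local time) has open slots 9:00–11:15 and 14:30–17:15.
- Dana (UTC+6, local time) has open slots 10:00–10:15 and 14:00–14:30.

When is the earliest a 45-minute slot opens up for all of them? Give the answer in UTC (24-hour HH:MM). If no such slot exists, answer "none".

Callum → UTC: 10:15–10:30, 11:45–12:30, 12:45–14:00, 16:15–17:00, 17:45–18:15.
Oksana → UTC: 09:30–10:30, 11:45–12:00, 13:00–13:30, 16:30–17:30, 18:00–19:45.
Emeka → UTC: 07:00–09:45, 12:45–14:30, 15:00–17:00.
Elena → UTC: 04:00–06:15, 09:30–12:15.
Dana → UTC: 04:00–04:15, 08:00–08:30.
Callum ∩ Oksana: 10:15–10:30, 11:45–12:00, 13:00–13:30, 16:30–17:00, 18:00–18:15.
Callum ∩ Oksana ∩ Emeka: 13:00–13:30, 16:30–17:00.
Callum ∩ Oksana ∩ Emeka ∩ Elena: (none).
Callum ∩ Oksana ∩ Emeka ∩ Elena ∩ Dana: (none).
Windows ≥ 45 min: (none).

none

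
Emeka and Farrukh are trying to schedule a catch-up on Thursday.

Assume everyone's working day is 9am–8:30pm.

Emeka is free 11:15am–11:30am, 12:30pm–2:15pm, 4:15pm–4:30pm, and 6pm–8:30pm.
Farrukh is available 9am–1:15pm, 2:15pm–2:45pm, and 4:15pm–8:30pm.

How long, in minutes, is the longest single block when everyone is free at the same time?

Emeka ∩ Farrukh: 11:15–11:30, 12:30–13:15, 16:15–16:30, 18:00–20:30.
Common window lengths: 15, 45, 15, 150 min; longest is 150.

150 minutes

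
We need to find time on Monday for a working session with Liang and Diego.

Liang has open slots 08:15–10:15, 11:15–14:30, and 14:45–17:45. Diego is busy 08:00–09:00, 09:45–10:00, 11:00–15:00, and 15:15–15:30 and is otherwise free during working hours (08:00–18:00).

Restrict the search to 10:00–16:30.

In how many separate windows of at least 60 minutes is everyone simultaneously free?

1

Diego free within 08:00–18:00: 09:00–09:45, 10:00–11:00, 15:00–15:15, 15:30–18:00.
Liang ∩ Diego: 09:00–09:45, 10:00–10:15, 15:00–15:15, 15:30–17:45.
Restricted to 10:00–16:30: 10:00–10:15, 15:00–15:15, 15:30–16:30.
Windows ≥ 60 min: 15:30–16:30.
That's 1 window.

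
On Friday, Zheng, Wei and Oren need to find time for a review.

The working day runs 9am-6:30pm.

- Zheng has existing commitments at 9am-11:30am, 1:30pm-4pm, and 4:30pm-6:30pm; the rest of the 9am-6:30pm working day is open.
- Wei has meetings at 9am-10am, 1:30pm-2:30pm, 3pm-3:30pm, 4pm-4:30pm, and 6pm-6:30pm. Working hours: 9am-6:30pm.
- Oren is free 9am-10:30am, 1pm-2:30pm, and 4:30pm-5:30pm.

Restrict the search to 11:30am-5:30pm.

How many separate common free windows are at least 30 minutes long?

Zheng free within 09:00–18:30: 11:30–13:30, 16:00–16:30.
Wei free within 09:00–18:30: 10:00–13:30, 14:30–15:00, 15:30–16:00, 16:30–18:00.
Zheng ∩ Wei: 11:30–13:30.
Zheng ∩ Wei ∩ Oren: 13:00–13:30.
Restricted to 11:30–17:30: 13:00–13:30.
Windows ≥ 30 min: 13:00–13:30.
That's 1 window.

1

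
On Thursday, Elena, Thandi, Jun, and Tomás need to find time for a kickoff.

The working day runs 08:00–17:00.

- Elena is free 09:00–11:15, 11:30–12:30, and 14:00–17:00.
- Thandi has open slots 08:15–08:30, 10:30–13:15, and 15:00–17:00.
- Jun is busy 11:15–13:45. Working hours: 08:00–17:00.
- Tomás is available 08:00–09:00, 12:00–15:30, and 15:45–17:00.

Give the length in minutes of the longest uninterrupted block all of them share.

75 minutes

Jun free within 08:00–17:00: 08:00–11:15, 13:45–17:00.
Elena ∩ Thandi: 10:30–11:15, 11:30–12:30, 15:00–17:00.
Elena ∩ Thandi ∩ Jun: 10:30–11:15, 15:00–17:00.
Elena ∩ Thandi ∩ Jun ∩ Tomás: 15:00–15:30, 15:45–17:00.
Common window lengths: 30, 75 min; longest is 75.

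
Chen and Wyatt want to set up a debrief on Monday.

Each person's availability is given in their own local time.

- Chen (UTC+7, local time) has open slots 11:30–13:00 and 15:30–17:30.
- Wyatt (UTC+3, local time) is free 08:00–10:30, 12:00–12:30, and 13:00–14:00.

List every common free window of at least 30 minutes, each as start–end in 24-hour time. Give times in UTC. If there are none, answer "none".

05:00–06:00, 09:00–09:30, 10:00–10:30

Chen → UTC: 04:30–06:00, 08:30–10:30.
Wyatt → UTC: 05:00–07:30, 09:00–09:30, 10:00–11:00.
Chen ∩ Wyatt: 05:00–06:00, 09:00–09:30, 10:00–10:30.
Windows ≥ 30 min: 05:00–06:00, 09:00–09:30, 10:00–10:30.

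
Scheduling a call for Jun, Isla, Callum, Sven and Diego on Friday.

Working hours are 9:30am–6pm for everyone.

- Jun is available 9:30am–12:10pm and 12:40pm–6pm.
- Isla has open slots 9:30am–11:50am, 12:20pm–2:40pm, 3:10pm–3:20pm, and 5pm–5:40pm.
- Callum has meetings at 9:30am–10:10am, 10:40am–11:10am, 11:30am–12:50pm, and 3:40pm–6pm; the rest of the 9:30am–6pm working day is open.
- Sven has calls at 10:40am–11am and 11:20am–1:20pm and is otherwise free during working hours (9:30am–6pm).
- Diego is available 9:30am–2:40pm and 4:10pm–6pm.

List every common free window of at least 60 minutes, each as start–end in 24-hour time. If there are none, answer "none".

Callum free within 09:30–18:00: 10:10–10:40, 11:10–11:30, 12:50–15:40.
Sven free within 09:30–18:00: 09:30–10:40, 11:00–11:20, 13:20–18:00.
Jun ∩ Isla: 09:30–11:50, 12:40–14:40, 15:10–15:20, 17:00–17:40.
Jun ∩ Isla ∩ Callum: 10:10–10:40, 11:10–11:30, 12:50–14:40, 15:10–15:20.
Jun ∩ Isla ∩ Callum ∩ Sven: 10:10–10:40, 11:10–11:20, 13:20–14:40, 15:10–15:20.
Jun ∩ Isla ∩ Callum ∩ Sven ∩ Diego: 10:10–10:40, 11:10–11:20, 13:20–14:40.
Windows ≥ 60 min: 13:20–14:40.

13:20–14:40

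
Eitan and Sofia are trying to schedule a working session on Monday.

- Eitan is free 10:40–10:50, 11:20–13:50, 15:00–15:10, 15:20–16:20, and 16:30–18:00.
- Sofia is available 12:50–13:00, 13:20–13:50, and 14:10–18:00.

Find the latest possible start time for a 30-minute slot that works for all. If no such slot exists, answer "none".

Eitan ∩ Sofia: 12:50–13:00, 13:20–13:50, 15:00–15:10, 15:20–16:20, 16:30–18:00.
Windows ≥ 30 min: 13:20–13:50, 15:20–16:20, 16:30–18:00.
Latest start in the last window 16:30–18:00 is 18:00 − 30 min = 17:30.

17:30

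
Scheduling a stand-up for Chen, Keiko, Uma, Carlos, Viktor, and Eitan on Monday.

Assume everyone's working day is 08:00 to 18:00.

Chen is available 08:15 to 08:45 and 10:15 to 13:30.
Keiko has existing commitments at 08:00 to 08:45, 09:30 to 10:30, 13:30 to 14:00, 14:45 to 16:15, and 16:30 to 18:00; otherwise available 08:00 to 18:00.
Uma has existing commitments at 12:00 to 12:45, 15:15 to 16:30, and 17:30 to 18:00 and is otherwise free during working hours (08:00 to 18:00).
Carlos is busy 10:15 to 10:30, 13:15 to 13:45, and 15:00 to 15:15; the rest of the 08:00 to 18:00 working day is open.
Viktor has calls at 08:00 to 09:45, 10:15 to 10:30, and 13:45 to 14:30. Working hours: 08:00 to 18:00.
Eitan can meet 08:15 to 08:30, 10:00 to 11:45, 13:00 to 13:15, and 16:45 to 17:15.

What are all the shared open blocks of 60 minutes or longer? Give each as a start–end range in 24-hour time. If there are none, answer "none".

Keiko free within 08:00–18:00: 08:45–09:30, 10:30–13:30, 14:00–14:45, 16:15–16:30.
Uma free within 08:00–18:00: 08:00–12:00, 12:45–15:15, 16:30–17:30.
Carlos free within 08:00–18:00: 08:00–10:15, 10:30–13:15, 13:45–15:00, 15:15–18:00.
Viktor free within 08:00–18:00: 09:45–10:15, 10:30–13:45, 14:30–18:00.
Chen ∩ Keiko: 10:30–13:30.
Chen ∩ Keiko ∩ Uma: 10:30–12:00, 12:45–13:30.
Chen ∩ Keiko ∩ Uma ∩ Carlos: 10:30–12:00, 12:45–13:15.
Chen ∩ Keiko ∩ Uma ∩ Carlos ∩ Viktor: 10:30–12:00, 12:45–13:15.
Chen ∩ Keiko ∩ Uma ∩ Carlos ∩ Viktor ∩ Eitan: 10:30–11:45, 13:00–13:15.
Windows ≥ 60 min: 10:30–11:45.

10:30–11:45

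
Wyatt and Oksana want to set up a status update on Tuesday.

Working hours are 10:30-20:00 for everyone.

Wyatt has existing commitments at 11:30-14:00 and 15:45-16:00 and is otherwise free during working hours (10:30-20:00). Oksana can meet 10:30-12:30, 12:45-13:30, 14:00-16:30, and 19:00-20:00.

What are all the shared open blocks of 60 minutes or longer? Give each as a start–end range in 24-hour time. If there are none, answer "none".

Wyatt free within 10:30–20:00: 10:30–11:30, 14:00–15:45, 16:00–20:00.
Wyatt ∩ Oksana: 10:30–11:30, 14:00–15:45, 16:00–16:30, 19:00–20:00.
Windows ≥ 60 min: 10:30–11:30, 14:00–15:45, 19:00–20:00.

10:30–11:30, 14:00–15:45, 19:00–20:00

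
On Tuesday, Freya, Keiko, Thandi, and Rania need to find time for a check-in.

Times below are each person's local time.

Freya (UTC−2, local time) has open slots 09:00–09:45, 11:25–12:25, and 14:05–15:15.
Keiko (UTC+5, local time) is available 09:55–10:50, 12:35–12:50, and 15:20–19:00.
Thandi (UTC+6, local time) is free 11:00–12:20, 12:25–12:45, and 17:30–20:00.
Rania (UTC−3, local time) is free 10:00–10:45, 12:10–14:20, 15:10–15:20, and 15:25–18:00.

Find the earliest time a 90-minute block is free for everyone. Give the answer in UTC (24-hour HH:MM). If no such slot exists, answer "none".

Freya → UTC: 11:00–11:45, 13:25–14:25, 16:05–17:15.
Keiko → UTC: 04:55–05:50, 07:35–07:50, 10:20–14:00.
Thandi → UTC: 05:00–06:20, 06:25–06:45, 11:30–14:00.
Rania → UTC: 13:00–13:45, 15:10–17:20, 18:10–18:20, 18:25–21:00.
Freya ∩ Keiko: 11:00–11:45, 13:25–14:00.
Freya ∩ Keiko ∩ Thandi: 11:30–11:45, 13:25–14:00.
Freya ∩ Keiko ∩ Thandi ∩ Rania: 13:25–13:45.
Windows ≥ 90 min: (none).

none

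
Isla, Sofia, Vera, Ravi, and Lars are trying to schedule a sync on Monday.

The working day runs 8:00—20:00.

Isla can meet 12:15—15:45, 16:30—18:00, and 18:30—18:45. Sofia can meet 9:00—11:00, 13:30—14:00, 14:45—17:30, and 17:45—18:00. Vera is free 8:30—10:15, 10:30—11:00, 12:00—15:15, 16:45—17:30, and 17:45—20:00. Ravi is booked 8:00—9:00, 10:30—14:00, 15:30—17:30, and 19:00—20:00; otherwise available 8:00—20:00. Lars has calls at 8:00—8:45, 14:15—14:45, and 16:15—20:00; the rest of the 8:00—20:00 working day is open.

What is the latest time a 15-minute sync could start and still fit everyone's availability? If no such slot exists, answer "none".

15:00

Ravi free within 08:00–20:00: 09:00–10:30, 14:00–15:30, 17:30–19:00.
Lars free within 08:00–20:00: 08:45–14:15, 14:45–16:15.
Isla ∩ Sofia: 13:30–14:00, 14:45–15:45, 16:30–17:30, 17:45–18:00.
Isla ∩ Sofia ∩ Vera: 13:30–14:00, 14:45–15:15, 16:45–17:30, 17:45–18:00.
Isla ∩ Sofia ∩ Vera ∩ Ravi: 14:45–15:15, 17:45–18:00.
Isla ∩ Sofia ∩ Vera ∩ Ravi ∩ Lars: 14:45–15:15.
Windows ≥ 15 min: 14:45–15:15.
Latest start in the last window 14:45–15:15 is 15:15 − 15 min = 15:00.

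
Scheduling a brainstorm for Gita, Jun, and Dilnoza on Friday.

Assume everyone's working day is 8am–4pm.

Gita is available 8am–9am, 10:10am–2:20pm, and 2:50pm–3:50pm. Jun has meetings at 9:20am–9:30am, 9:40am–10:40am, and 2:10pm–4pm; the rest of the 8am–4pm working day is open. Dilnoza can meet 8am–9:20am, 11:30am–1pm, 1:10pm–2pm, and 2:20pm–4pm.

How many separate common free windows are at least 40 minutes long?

3

Jun free within 08:00–16:00: 08:00–09:20, 09:30–09:40, 10:40–14:10.
Gita ∩ Jun: 08:00–09:00, 10:40–14:10.
Gita ∩ Jun ∩ Dilnoza: 08:00–09:00, 11:30–13:00, 13:10–14:00.
Windows ≥ 40 min: 08:00–09:00, 11:30–13:00, 13:10–14:00.
That's 3 windows.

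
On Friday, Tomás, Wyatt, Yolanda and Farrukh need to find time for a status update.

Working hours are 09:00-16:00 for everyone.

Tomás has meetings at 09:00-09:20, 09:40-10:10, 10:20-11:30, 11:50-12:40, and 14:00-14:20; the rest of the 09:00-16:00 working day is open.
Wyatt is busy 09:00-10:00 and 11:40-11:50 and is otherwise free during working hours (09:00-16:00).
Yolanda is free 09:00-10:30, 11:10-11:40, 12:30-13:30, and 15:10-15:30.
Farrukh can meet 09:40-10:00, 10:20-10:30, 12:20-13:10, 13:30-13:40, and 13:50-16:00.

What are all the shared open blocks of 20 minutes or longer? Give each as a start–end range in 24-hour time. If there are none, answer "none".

12:40–13:10, 15:10–15:30

Tomás free within 09:00–16:00: 09:20–09:40, 10:10–10:20, 11:30–11:50, 12:40–14:00, 14:20–16:00.
Wyatt free within 09:00–16:00: 10:00–11:40, 11:50–16:00.
Tomás ∩ Wyatt: 10:10–10:20, 11:30–11:40, 12:40–14:00, 14:20–16:00.
Tomás ∩ Wyatt ∩ Yolanda: 10:10–10:20, 11:30–11:40, 12:40–13:30, 15:10–15:30.
Tomás ∩ Wyatt ∩ Yolanda ∩ Farrukh: 12:40–13:10, 15:10–15:30.
Windows ≥ 20 min: 12:40–13:10, 15:10–15:30.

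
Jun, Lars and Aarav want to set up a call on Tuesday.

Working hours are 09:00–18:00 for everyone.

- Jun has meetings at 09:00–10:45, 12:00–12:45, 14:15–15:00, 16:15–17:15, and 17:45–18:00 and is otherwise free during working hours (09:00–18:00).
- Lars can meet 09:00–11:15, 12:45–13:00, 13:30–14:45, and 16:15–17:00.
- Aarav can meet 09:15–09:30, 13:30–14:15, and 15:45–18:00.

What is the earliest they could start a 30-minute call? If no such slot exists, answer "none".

Jun free within 09:00–18:00: 10:45–12:00, 12:45–14:15, 15:00–16:15, 17:15–17:45.
Jun ∩ Lars: 10:45–11:15, 12:45–13:00, 13:30–14:15.
Jun ∩ Lars ∩ Aarav: 13:30–14:15.
Windows ≥ 30 min: 13:30–14:15.
Earliest such window starts at 13:30.

13:30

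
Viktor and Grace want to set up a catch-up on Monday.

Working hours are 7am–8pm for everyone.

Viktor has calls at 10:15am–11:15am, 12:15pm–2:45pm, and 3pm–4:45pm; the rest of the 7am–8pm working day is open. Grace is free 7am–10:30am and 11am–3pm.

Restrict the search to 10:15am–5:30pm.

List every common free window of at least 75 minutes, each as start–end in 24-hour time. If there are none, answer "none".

Viktor free within 07:00–20:00: 07:00–10:15, 11:15–12:15, 14:45–15:00, 16:45–20:00.
Viktor ∩ Grace: 07:00–10:15, 11:15–12:15, 14:45–15:00.
Restricted to 10:15–17:30: 11:15–12:15, 14:45–15:00.
Windows ≥ 75 min: (none).

none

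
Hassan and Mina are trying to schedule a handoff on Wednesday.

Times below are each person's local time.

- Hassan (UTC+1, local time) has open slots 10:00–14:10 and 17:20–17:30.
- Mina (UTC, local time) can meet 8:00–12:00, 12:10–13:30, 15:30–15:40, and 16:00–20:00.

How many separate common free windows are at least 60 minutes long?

Hassan → UTC: 09:00–13:10, 16:20–16:30.
Mina → UTC: 08:00–12:00, 12:10–13:30, 15:30–15:40, 16:00–20:00.
Hassan ∩ Mina: 09:00–12:00, 12:10–13:10, 16:20–16:30.
Windows ≥ 60 min: 09:00–12:00, 12:10–13:10.
That's 2 windows.

2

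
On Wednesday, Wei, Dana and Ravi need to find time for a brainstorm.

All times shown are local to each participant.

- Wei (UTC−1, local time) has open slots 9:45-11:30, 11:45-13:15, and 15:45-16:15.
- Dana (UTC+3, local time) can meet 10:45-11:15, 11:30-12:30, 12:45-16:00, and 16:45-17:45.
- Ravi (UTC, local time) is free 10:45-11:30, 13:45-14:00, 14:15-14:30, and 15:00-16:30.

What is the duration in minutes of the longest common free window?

Wei → UTC: 10:45–12:30, 12:45–14:15, 16:45–17:15.
Dana → UTC: 07:45–08:15, 08:30–09:30, 09:45–13:00, 13:45–14:45.
Ravi → UTC: 10:45–11:30, 13:45–14:00, 14:15–14:30, 15:00–16:30.
Wei ∩ Dana: 10:45–12:30, 12:45–13:00, 13:45–14:15.
Wei ∩ Dana ∩ Ravi: 10:45–11:30, 13:45–14:00.
Common window lengths: 45, 15 min; longest is 45.

45 minutes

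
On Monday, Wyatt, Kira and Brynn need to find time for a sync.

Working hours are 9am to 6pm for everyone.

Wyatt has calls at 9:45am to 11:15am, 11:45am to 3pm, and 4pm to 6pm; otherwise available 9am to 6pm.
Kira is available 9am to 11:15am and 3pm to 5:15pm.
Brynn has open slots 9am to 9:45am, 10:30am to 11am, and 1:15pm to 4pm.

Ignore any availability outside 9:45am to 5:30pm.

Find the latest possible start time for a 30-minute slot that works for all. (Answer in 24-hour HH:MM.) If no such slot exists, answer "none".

Wyatt free within 09:00–18:00: 09:00–09:45, 11:15–11:45, 15:00–16:00.
Wyatt ∩ Kira: 09:00–09:45, 15:00–16:00.
Wyatt ∩ Kira ∩ Brynn: 09:00–09:45, 15:00–16:00.
Restricted to 09:45–17:30: 15:00–16:00.
Windows ≥ 30 min: 15:00–16:00.
Latest start in the last window 15:00–16:00 is 16:00 − 30 min = 15:30.

15:30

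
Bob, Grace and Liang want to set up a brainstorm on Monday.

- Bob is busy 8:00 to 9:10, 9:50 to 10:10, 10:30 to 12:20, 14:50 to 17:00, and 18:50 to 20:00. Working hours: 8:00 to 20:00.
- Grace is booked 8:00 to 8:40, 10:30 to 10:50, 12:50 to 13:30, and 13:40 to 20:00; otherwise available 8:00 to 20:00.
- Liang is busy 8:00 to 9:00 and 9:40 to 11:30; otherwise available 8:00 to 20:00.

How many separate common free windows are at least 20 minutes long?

Bob free within 08:00–20:00: 09:10–09:50, 10:10–10:30, 12:20–14:50, 17:00–18:50.
Grace free within 08:00–20:00: 08:40–10:30, 10:50–12:50, 13:30–13:40.
Liang free within 08:00–20:00: 09:00–09:40, 11:30–20:00.
Bob ∩ Grace: 09:10–09:50, 10:10–10:30, 12:20–12:50, 13:30–13:40.
Bob ∩ Grace ∩ Liang: 09:10–09:40, 12:20–12:50, 13:30–13:40.
Windows ≥ 20 min: 09:10–09:40, 12:20–12:50.
That's 2 windows.

2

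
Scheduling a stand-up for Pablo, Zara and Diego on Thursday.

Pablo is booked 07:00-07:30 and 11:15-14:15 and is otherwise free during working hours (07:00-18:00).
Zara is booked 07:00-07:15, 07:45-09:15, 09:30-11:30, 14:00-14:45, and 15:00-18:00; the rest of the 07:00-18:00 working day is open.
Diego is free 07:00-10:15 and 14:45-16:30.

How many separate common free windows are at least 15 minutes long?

3

Pablo free within 07:00–18:00: 07:30–11:15, 14:15–18:00.
Zara free within 07:00–18:00: 07:15–07:45, 09:15–09:30, 11:30–14:00, 14:45–15:00.
Pablo ∩ Zara: 07:30–07:45, 09:15–09:30, 14:45–15:00.
Pablo ∩ Zara ∩ Diego: 07:30–07:45, 09:15–09:30, 14:45–15:00.
Windows ≥ 15 min: 07:30–07:45, 09:15–09:30, 14:45–15:00.
That's 3 windows.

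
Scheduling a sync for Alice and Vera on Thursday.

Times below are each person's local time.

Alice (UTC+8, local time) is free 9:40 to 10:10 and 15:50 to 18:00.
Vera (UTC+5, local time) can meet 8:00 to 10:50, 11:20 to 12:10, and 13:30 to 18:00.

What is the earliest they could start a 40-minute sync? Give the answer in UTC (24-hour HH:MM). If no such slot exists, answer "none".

08:30

Alice → UTC: 01:40–02:10, 07:50–10:00.
Vera → UTC: 03:00–05:50, 06:20–07:10, 08:30–13:00.
Alice ∩ Vera: 08:30–10:00.
Windows ≥ 40 min: 08:30–10:00.
Earliest such window starts at 08:30.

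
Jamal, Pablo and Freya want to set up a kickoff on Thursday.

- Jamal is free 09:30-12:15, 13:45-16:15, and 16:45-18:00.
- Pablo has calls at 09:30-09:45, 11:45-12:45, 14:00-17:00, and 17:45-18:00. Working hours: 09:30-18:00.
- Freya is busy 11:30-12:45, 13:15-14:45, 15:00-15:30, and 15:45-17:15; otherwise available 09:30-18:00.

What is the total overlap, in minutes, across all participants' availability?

Pablo free within 09:30–18:00: 09:45–11:45, 12:45–14:00, 17:00–17:45.
Freya free within 09:30–18:00: 09:30–11:30, 12:45–13:15, 14:45–15:00, 15:30–15:45, 17:15–18:00.
Jamal ∩ Pablo: 09:45–11:45, 13:45–14:00, 17:00–17:45.
Jamal ∩ Pablo ∩ Freya: 09:45–11:30, 17:15–17:45.
Total common minutes: 105 + 30 = 135.

135 minutes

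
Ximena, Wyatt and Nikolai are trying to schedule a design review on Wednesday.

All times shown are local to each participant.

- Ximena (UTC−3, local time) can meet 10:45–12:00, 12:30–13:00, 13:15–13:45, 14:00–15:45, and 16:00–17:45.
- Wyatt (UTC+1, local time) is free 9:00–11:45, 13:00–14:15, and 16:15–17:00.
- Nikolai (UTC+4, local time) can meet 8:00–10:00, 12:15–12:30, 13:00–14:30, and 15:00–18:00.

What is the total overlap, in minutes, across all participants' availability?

Ximena → UTC: 13:45–15:00, 15:30–16:00, 16:15–16:45, 17:00–18:45, 19:00–20:45.
Wyatt → UTC: 08:00–10:45, 12:00–13:15, 15:15–16:00.
Nikolai → UTC: 04:00–06:00, 08:15–08:30, 09:00–10:30, 11:00–14:00.
Ximena ∩ Wyatt: 15:30–16:00.
Ximena ∩ Wyatt ∩ Nikolai: (none).
Total common minutes: 0.

0 minutes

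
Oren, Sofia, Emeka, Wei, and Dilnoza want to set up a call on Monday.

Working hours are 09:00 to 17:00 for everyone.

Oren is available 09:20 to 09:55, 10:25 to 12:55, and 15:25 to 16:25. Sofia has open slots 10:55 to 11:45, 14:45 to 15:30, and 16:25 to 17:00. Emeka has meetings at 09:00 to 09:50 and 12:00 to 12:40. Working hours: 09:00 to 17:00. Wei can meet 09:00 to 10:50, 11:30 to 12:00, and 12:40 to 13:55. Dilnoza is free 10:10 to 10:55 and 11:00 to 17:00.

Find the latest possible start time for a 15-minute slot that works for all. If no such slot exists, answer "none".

Emeka free within 09:00–17:00: 09:50–12:00, 12:40–17:00.
Oren ∩ Sofia: 10:55–11:45, 15:25–15:30.
Oren ∩ Sofia ∩ Emeka: 10:55–11:45, 15:25–15:30.
Oren ∩ Sofia ∩ Emeka ∩ Wei: 11:30–11:45.
Oren ∩ Sofia ∩ Emeka ∩ Wei ∩ Dilnoza: 11:30–11:45.
Windows ≥ 15 min: 11:30–11:45.
Latest start in the last window 11:30–11:45 is 11:45 − 15 min = 11:30.

11:30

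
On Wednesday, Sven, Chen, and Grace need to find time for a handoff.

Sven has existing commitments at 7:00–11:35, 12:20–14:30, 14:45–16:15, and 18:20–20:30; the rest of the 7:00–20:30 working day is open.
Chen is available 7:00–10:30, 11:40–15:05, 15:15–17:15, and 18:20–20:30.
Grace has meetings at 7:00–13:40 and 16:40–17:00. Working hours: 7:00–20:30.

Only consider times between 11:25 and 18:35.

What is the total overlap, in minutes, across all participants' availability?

55 minutes

Sven free within 07:00–20:30: 11:35–12:20, 14:30–14:45, 16:15–18:20.
Grace free within 07:00–20:30: 13:40–16:40, 17:00–20:30.
Sven ∩ Chen: 11:40–12:20, 14:30–14:45, 16:15–17:15.
Sven ∩ Chen ∩ Grace: 14:30–14:45, 16:15–16:40, 17:00–17:15.
Restricted to 11:25–18:35: 14:30–14:45, 16:15–16:40, 17:00–17:15.
Total common minutes: 15 + 25 + 15 = 55.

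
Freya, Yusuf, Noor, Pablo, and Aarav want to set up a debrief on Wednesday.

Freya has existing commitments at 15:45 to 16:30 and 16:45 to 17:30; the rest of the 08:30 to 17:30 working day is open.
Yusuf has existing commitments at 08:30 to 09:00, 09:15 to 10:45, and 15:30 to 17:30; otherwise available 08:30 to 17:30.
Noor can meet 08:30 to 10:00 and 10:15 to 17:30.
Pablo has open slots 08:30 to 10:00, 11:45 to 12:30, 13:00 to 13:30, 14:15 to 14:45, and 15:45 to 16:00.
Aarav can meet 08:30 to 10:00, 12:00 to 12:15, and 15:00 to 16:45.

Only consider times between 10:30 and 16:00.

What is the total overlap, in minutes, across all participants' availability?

Freya free within 08:30–17:30: 08:30–15:45, 16:30–16:45.
Yusuf free within 08:30–17:30: 09:00–09:15, 10:45–15:30.
Freya ∩ Yusuf: 09:00–09:15, 10:45–15:30.
Freya ∩ Yusuf ∩ Noor: 09:00–09:15, 10:45–15:30.
Freya ∩ Yusuf ∩ Noor ∩ Pablo: 09:00–09:15, 11:45–12:30, 13:00–13:30, 14:15–14:45.
Freya ∩ Yusuf ∩ Noor ∩ Pablo ∩ Aarav: 09:00–09:15, 12:00–12:15.
Restricted to 10:30–16:00: 12:00–12:15.
Total common minutes: 15.

15 minutes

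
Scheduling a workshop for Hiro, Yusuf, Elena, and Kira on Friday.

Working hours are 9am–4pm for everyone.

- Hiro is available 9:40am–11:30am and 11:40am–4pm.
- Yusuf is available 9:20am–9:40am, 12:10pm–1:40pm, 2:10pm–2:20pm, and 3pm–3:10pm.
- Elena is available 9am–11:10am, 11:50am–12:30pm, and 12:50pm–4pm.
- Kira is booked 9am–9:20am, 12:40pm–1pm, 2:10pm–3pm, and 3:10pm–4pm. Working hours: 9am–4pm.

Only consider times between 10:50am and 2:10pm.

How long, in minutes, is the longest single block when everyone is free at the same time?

40 minutes

Kira free within 09:00–16:00: 09:20–12:40, 13:00–14:10, 15:00–15:10.
Hiro ∩ Yusuf: 12:10–13:40, 14:10–14:20, 15:00–15:10.
Hiro ∩ Yusuf ∩ Elena: 12:10–12:30, 12:50–13:40, 14:10–14:20, 15:00–15:10.
Hiro ∩ Yusuf ∩ Elena ∩ Kira: 12:10–12:30, 13:00–13:40, 15:00–15:10.
Restricted to 10:50–14:10: 12:10–12:30, 13:00–13:40.
Common window lengths: 20, 40 min; longest is 40.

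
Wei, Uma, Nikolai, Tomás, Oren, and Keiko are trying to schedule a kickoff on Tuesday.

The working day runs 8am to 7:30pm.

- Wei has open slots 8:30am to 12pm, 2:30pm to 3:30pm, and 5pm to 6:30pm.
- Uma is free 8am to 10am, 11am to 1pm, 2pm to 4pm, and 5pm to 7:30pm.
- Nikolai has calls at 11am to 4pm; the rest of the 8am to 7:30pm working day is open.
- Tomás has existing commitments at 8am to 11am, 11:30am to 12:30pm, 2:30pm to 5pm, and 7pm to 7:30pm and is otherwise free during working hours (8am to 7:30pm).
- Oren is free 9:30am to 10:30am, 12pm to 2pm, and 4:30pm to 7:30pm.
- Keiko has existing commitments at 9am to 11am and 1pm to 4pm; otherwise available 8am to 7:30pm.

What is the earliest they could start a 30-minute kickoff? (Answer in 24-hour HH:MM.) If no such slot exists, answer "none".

17:00

Nikolai free within 08:00–19:30: 08:00–11:00, 16:00–19:30.
Tomás free within 08:00–19:30: 11:00–11:30, 12:30–14:30, 17:00–19:00.
Keiko free within 08:00–19:30: 08:00–09:00, 11:00–13:00, 16:00–19:30.
Wei ∩ Uma: 08:30–10:00, 11:00–12:00, 14:30–15:30, 17:00–18:30.
Wei ∩ Uma ∩ Nikolai: 08:30–10:00, 17:00–18:30.
Wei ∩ Uma ∩ Nikolai ∩ Tomás: 17:00–18:30.
Wei ∩ Uma ∩ Nikolai ∩ Tomás ∩ Oren: 17:00–18:30.
Wei ∩ Uma ∩ Nikolai ∩ Tomás ∩ Oren ∩ Keiko: 17:00–18:30.
Windows ≥ 30 min: 17:00–18:30.
Earliest such window starts at 17:00.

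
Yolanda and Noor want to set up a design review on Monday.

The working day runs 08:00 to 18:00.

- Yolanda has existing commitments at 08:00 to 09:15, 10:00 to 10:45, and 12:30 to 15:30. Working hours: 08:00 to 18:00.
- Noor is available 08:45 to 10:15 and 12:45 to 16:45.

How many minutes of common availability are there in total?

120 minutes

Yolanda free within 08:00–18:00: 09:15–10:00, 10:45–12:30, 15:30–18:00.
Yolanda ∩ Noor: 09:15–10:00, 15:30–16:45.
Total common minutes: 45 + 75 = 120.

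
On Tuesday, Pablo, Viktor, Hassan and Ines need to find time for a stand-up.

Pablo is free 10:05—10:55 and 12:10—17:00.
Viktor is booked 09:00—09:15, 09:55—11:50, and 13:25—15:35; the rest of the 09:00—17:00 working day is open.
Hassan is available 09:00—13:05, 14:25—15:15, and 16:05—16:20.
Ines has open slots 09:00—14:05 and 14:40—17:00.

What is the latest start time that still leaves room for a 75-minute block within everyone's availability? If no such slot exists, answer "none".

none

Viktor free within 09:00–17:00: 09:15–09:55, 11:50–13:25, 15:35–17:00.
Pablo ∩ Viktor: 12:10–13:25, 15:35–17:00.
Pablo ∩ Viktor ∩ Hassan: 12:10–13:05, 16:05–16:20.
Pablo ∩ Viktor ∩ Hassan ∩ Ines: 12:10–13:05, 16:05–16:20.
Windows ≥ 75 min: (none).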